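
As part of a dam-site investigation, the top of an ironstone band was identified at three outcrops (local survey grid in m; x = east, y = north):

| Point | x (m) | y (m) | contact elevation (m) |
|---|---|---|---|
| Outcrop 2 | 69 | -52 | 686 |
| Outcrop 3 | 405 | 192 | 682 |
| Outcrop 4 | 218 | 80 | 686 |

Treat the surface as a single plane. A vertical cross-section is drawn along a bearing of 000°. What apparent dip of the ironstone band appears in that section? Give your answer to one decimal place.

Let the plane be z = a·x + b·y + c.
Outcrop 3−Outcrop 2: 336a + 244b = −4;  Outcrop 4−Outcrop 2: 149a + 132b = 0.
Solving gives a = −0.06603, b = 0.07454.
Unit vector along 000° is (sin 0°, cos 0°) = (0.0000, 1.0000).
Slope in that direction = a·(0.0000) + b·(1.0000) = 0.07454.
Apparent dip = arctan|0.07454| = 4.3° (true dip is 5.7°, so apparent ≤ true as expected).

4.3°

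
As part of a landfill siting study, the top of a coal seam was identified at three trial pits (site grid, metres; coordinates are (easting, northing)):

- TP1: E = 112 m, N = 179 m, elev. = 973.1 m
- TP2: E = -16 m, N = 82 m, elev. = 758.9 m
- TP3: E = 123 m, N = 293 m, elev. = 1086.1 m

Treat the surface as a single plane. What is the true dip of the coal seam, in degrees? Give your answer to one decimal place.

Two edge vectors: TP1→TP2 = (-128, -97, -214.2), TP1→TP3 = (11, 114, 113).
Normal n = (TP1→TP2) × (TP1→TP3) = (13457.8, 12107.8, -13525).
So ∂z/∂E = −n_x/n_z = 0.99503 and ∂z/∂N = −n_y/n_z = 0.89522.
Gradient magnitude |∇z| = √(a² + b²) = √(0.99009 + 0.80141) = 1.33847.
True dip = arctan(1.33847) = 53.2°, dipping toward SW (azimuth ≈ 228°).

53.2°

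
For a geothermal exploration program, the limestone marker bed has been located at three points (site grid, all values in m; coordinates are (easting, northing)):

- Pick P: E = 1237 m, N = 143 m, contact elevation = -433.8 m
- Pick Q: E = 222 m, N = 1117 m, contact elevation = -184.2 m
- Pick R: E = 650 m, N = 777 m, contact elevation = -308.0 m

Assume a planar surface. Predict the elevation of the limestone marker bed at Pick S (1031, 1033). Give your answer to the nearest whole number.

Let the plane be z = a·E + b·N + c.
Pick Q−Pick P: −1015a + 974b = 249.6;  Pick R−Pick P: −587a + 634b = 125.8.
Solving gives a = −0.49765, b = −0.26233.
Then c = -433.8 − a·1237 − b·143 = 219.30.
At (1031, 1033): z = −513.1 − 271.0 + 219.30 = -564.8 m.

-565 m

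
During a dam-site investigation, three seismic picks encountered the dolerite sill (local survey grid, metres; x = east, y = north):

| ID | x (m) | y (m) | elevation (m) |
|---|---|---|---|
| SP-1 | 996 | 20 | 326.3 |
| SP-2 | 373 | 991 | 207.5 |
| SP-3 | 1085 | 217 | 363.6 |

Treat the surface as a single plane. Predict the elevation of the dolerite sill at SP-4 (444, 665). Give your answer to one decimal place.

Let the plane be z = a·x + b·y + c.
SP-2−SP-1: −623a + 971b = −118.8;  SP-3−SP-1: 89a + 197b = 37.3.
Solving gives a = 0.285068, b = 0.060553.
Then c = 326.3 − a·996 − b·20 = 41.16.
At (444, 665): z = 126.6 + 40.3 + 41.16 = 208.0 m.

208.0 m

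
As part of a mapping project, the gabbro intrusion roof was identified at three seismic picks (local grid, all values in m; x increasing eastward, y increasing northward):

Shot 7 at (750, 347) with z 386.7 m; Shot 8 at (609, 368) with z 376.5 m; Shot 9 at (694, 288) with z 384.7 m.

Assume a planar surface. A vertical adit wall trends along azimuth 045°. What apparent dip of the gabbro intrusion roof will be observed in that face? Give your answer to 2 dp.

Let the plane be z = a·x + b·y + c.
Shot 8−Shot 7: −141a + 21b = −10.2;  Shot 9−Shot 7: −56a − 59b = −2.
Solving gives a = 0.06780, b = −0.03046.
Unit vector along 045° is (sin 45°, cos 45°) = (0.7071, 0.7071).
Slope in that direction = a·(0.7071) + b·(0.7071) = 0.02641.
Apparent dip = arctan|0.02641| = 1.51° (true dip is 4.3°, so apparent ≤ true as expected).

1.51°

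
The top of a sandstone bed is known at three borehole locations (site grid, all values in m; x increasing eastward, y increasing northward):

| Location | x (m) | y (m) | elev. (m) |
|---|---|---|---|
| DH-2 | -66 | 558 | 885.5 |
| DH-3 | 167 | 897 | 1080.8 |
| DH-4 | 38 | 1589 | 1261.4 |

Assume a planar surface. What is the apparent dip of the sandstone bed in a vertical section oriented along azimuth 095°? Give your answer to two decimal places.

Let the plane be z = a·x + b·y + c.
DH-3−DH-2: 233a + 339b = 195.3;  DH-4−DH-2: 104a + 1031b = 375.9.
Solving gives a = 0.36066, b = 0.32822.
Unit vector along 095° is (sin 95°, cos 95°) = (0.9962, -0.0872).
Slope in that direction = a·(0.9962) + b·(-0.0872) = 0.33069.
Apparent dip = arctan|0.33069| = 18.30° (true dip is 26.0°, so apparent ≤ true as expected).

18.30°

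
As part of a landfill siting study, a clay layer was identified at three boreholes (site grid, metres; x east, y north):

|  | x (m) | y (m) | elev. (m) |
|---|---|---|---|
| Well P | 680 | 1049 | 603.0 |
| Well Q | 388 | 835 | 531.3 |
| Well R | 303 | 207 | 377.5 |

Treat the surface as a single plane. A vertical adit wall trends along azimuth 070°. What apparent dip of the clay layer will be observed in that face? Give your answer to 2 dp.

8.49°

Two edge vectors: Well P→Well Q = (-292, -214, -71.7), Well P→Well R = (-377, -842, -225.5).
Normal n = (Well P→Well Q) × (Well P→Well R) = (-12114.4, -38815.1, 165186).
So ∂z/∂x = −n_x/n_z = 0.07334 and ∂z/∂y = −n_y/n_z = 0.23498.
Unit vector along 070° is (sin 70°, cos 70°) = (0.9397, 0.3420).
Slope in that direction = a·(0.9397) + b·(0.3420) = 0.14928.
Apparent dip = arctan|0.14928| = 8.49° (true dip is 13.8°, so apparent ≤ true as expected).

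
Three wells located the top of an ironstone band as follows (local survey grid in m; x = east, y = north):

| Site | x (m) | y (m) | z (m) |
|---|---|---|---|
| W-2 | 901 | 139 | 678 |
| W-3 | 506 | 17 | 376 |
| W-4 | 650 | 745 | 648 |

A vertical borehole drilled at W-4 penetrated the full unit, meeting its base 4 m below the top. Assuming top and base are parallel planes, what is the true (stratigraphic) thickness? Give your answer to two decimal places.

Two edge vectors: W-2→W-3 = (-395, -122, -302), W-2→W-4 = (-251, 606, -30).
Normal n = (W-2→W-3) × (W-2→W-4) = (186672, 63952, -269992).
So ∂z/∂x = −n_x/n_z = 0.69140 and ∂z/∂y = −n_y/n_z = 0.23687.
|∇z| = √(a²+b²) = 0.73085, so dip δ = arctan(0.73085) = 36.16°.
True thickness = vertical thickness × cos δ = 4 × cos 36.16° = 3.23 m.

3.23 m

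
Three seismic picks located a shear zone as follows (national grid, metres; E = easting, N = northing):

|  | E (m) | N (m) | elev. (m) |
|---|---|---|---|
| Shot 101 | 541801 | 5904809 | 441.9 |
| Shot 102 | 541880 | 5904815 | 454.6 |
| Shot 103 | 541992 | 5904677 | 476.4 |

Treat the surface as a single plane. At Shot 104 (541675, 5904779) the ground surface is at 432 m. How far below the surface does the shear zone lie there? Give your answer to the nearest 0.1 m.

Let the plane be z = a·E + b·N + c.
Shot 102−Shot 101: 79a + 6b = 12.7;  Shot 103−Shot 101: 191a − 132b = 34.5.
Solving gives a = 0.162726801, b = −0.025902886.
Then c = 441.9 − a·541801 − b·5904809 = 65227.95.
At (541675, 5904779): z_contact = 88145.04 − 152950.82 + 65227.95 = 422.17 m.
Depth below ground = 432 − 422.17 = 9.8 m.

9.8 m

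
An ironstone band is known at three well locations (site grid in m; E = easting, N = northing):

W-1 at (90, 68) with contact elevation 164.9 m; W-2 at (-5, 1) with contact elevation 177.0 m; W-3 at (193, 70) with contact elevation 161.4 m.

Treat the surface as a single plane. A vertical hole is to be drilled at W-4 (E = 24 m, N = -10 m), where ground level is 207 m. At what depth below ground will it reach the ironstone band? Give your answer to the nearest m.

29 m

Two edge vectors: W-1→W-2 = (-95, -67, 12.1), W-1→W-3 = (103, 2, -3.5).
Normal n = (W-1→W-2) × (W-1→W-3) = (210.3, 913.8, 6711).
So ∂z/∂E = −n_x/n_z = −0.03134 and ∂z/∂N = −n_y/n_z = −0.13616.
Intercept c from W-1: 164.9 + 2.82 + 9.26 = 176.98.
At (24, -10): z_contact = −0.8 + 1.4 + 176.98 = 177.6 m.
Depth below ground = 207 − 177.6 = 29 m.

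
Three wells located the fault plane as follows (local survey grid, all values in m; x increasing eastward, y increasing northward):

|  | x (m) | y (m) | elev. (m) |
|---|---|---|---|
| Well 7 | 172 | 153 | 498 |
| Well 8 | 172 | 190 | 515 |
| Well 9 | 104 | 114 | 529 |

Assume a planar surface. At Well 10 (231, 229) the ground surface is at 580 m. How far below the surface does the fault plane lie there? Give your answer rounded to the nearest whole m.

Let the plane be z = a·x + b·y + c.
Well 8−Well 7: 0a + 37b = 17;  Well 9−Well 7: −68a − 39b = 31.
Solving gives a = −0.71940, b = 0.45946.
Then c = 498 − a·172 − b·153 = 551.44.
At (231, 229): z_contact = −166.2 + 105.2 + 551.44 = 490.5 m.
Depth below ground = 580 − 490.5 = 90 m.

90 m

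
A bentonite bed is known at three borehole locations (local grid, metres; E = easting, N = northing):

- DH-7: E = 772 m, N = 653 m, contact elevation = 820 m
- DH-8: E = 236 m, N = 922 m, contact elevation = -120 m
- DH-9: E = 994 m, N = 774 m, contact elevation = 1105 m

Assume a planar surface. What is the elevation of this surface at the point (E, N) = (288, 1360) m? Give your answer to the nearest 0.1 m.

Let the plane be z = a·E + b·N + c.
DH-8−DH-7: −536a + 269b = −940;  DH-9−DH-7: 222a + 121b = 285.
Solving gives a = 1.528449, b = −0.448890.
Then c = 820 − a·772 − b·653 = −66.84.
At (288, 1360): z = 440.2 − 610.5 − 66.84 = -237.1 m.

-237.1 m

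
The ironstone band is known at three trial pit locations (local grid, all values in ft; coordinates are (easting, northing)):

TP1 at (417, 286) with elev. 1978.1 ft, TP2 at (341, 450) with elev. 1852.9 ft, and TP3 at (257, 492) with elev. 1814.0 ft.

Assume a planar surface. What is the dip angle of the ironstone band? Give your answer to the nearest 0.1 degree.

Let the plane be z = a·E + b·N + c.
TP2−TP1: −76a + 164b = −125.2;  TP3−TP1: −160a + 206b = −164.1.
Solving gives a = 0.10593, b = −0.71432.
Gradient magnitude |∇z| = √(a² + b²) = √(0.01122 + 0.51026) = 0.72214.
True dip = arctan(0.72214) = 35.8°, dipping toward N (azimuth ≈ 352°).

35.8°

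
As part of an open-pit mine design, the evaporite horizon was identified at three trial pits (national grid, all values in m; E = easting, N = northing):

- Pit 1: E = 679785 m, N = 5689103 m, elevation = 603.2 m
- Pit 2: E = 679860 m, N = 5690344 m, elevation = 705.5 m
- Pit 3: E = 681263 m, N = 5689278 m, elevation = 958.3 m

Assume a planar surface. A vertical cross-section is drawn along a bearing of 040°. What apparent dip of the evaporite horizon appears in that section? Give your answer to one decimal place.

11.4°

Two edge vectors: Pit 1→Pit 2 = (75, 1241, 102.3), Pit 1→Pit 3 = (1478, 175, 355.1).
Normal n = (Pit 1→Pit 2) × (Pit 1→Pit 3) = (422776.6, 124566.9, -1821073).
So ∂z/∂E = −n_x/n_z = 0.23216 and ∂z/∂N = −n_y/n_z = 0.06840.
Unit vector along 040° is (sin 40°, cos 40°) = (0.6428, 0.7660).
Slope in that direction = a·(0.6428) + b·(0.7660) = 0.20163.
Apparent dip = arctan|0.20163| = 11.4° (true dip is 13.6°, so apparent ≤ true as expected).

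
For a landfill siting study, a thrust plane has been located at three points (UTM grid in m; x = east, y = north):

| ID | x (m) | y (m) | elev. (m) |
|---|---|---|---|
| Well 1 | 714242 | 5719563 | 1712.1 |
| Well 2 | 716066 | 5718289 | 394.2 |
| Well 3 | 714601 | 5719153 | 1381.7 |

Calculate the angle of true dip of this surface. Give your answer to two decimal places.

Two edge vectors: Well 1→Well 2 = (1824, -1274, -1317.9), Well 1→Well 3 = (359, -410, -330.4).
Normal n = (Well 1→Well 2) × (Well 1→Well 3) = (-119409.4, 129523.5, -290474).
So ∂z/∂x = −n_x/n_z = −0.41108 and ∂z/∂y = −n_y/n_z = 0.44590.
Gradient magnitude |∇z| = √(a² + b²) = √(0.16899 + 0.19883) = 0.60648.
True dip = arctan(0.60648) = 31.24°, dipping toward SE (azimuth ≈ 137°).

31.24°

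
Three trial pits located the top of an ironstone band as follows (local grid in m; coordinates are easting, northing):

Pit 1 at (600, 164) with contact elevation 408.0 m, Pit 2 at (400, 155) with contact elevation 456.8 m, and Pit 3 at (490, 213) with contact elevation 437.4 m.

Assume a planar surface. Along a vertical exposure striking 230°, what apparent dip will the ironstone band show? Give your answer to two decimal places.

8.98°

Two edge vectors: Pit 1→Pit 2 = (-200, -9, 48.8), Pit 1→Pit 3 = (-110, 49, 29.4).
Normal n = (Pit 1→Pit 2) × (Pit 1→Pit 3) = (-2655.8, 512, -10790).
So ∂z/∂easting = −n_x/n_z = −0.24614 and ∂z/∂northing = −n_y/n_z = 0.04745.
Unit vector along 230° is (sin 230°, cos 230°) = (-0.7660, -0.6428).
Slope in that direction = a·(-0.7660) + b·(-0.6428) = 0.15805.
Apparent dip = arctan|0.15805| = 8.98° (true dip is 14.1°, so apparent ≤ true as expected).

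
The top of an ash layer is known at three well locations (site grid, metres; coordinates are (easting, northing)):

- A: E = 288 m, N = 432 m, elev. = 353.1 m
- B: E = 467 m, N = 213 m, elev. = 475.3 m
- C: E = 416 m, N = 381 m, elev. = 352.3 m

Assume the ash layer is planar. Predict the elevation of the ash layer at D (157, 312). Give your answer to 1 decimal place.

497.7 m

Two edge vectors: A→B = (179, -219, 122.2), A→C = (128, -51, -0.8).
Normal n = (A→B) × (A→C) = (6407.4, 15784.8, 18903).
So ∂z/∂E = −n_x/n_z = −0.33896 and ∂z/∂N = −n_y/n_z = −0.83504.
Intercept c from A: 353.1 + 97.62 + 360.74 = 811.46.
At (157, 312): z = −53.2 − 260.5 + 811.46 = 497.7 m.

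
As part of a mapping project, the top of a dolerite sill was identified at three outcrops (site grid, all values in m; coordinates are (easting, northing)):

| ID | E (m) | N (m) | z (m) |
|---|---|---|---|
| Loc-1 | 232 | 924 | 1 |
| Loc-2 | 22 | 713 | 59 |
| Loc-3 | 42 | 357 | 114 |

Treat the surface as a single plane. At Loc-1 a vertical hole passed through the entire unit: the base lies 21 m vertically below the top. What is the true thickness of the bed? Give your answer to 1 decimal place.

20.6 m

Let the plane be z = a·E + b·N + c.
Loc-2−Loc-1: −210a − 211b = 58;  Loc-3−Loc-1: −190a − 567b = 113.
Solving gives a = −0.11450, b = −0.16093.
|∇z| = √(a²+b²) = 0.19750, so dip δ = arctan(0.19750) = 11.17°.
True thickness = vertical thickness × cos δ = 21 × cos 11.17° = 20.6 m.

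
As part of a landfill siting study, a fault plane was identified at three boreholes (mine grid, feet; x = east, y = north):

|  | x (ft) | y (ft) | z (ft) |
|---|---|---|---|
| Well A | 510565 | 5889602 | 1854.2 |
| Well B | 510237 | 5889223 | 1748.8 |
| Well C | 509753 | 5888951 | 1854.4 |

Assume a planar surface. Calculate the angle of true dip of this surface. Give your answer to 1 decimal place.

49.4°

Two edge vectors: Well A→Well B = (-328, -379, -105.4), Well A→Well C = (-812, -651, 0.2).
Normal n = (Well A→Well B) × (Well A→Well C) = (-68691.2, 85650.4, -94220).
So ∂z/∂x = −n_x/n_z = −0.72905 and ∂z/∂y = −n_y/n_z = 0.90905.
Gradient magnitude |∇z| = √(a² + b²) = √(0.53152 + 0.82637) = 1.16528.
True dip = arctan(1.16528) = 49.4°, dipping toward SE (azimuth ≈ 141°).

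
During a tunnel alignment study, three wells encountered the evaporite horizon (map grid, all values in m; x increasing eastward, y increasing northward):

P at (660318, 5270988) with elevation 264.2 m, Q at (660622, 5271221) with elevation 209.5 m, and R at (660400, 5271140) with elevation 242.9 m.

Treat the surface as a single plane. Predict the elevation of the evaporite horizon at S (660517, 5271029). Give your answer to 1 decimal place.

236.6 m

Let the plane be z = a·x + b·y + c.
Q−P: 304a + 233b = −54.7;  R−P: 82a + 152b = −21.3.
Solving gives a = −0.123662460, b = −0.073418936.
Then c = 264.2 − a·660318 − b·5270988 = 468911.08.
At (660517, 5271029): z = −81681.2 − 386993.3 + 468911.08 = 236.6 m.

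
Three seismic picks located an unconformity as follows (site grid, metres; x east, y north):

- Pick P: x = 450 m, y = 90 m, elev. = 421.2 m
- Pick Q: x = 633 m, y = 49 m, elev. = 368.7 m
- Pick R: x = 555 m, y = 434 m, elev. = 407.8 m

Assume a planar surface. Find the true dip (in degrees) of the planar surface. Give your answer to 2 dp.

Let the plane be z = a·x + b·y + c.
Pick Q−Pick P: 183a − 41b = −52.5;  Pick R−Pick P: 105a + 344b = −13.4.
Solving gives a = −0.27669, b = 0.04550.
Gradient magnitude |∇z| = √(a² + b²) = √(0.07656 + 0.00207) = 0.28041.
True dip = arctan(0.28041) = 15.66°, dipping toward E (azimuth ≈ 099°).

15.66°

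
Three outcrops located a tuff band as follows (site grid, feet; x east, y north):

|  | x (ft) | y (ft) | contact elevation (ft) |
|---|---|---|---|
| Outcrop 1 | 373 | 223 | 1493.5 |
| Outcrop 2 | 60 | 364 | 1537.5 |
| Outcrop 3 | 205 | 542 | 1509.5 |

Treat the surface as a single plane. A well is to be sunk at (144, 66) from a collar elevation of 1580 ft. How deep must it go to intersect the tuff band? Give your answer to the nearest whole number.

46 ft

Two edge vectors: Outcrop 1→Outcrop 2 = (-313, 141, 44), Outcrop 1→Outcrop 3 = (-168, 319, 16).
Normal n = (Outcrop 1→Outcrop 2) × (Outcrop 1→Outcrop 3) = (-11780, -2384, -76159).
So ∂z/∂x = −n_x/n_z = −0.15468 and ∂z/∂y = −n_y/n_z = −0.03130.
Intercept c from Outcrop 1: 1493.5 + 57.69 + 6.98 = 1558.17.
At (144, 66): z_contact = −22.3 − 2.1 + 1558.17 = 1533.8 ft.
Depth below ground = 1580 − 1533.8 = 46 ft.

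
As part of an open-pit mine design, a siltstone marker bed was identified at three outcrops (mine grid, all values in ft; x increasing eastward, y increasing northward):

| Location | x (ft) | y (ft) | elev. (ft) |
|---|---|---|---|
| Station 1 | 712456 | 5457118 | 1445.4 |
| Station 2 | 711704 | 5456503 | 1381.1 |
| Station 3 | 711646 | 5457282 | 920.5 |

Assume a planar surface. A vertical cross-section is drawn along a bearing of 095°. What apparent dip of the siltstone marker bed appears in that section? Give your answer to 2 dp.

30.22°

Two edge vectors: Station 1→Station 2 = (-752, -615, -64.3), Station 1→Station 3 = (-810, 164, -524.9).
Normal n = (Station 1→Station 2) × (Station 1→Station 3) = (333358.7, -342641.8, -621478).
So ∂z/∂x = −n_x/n_z = 0.53640 and ∂z/∂y = −n_y/n_z = −0.55133.
Unit vector along 095° is (sin 95°, cos 95°) = (0.9962, -0.0872).
Slope in that direction = a·(0.9962) + b·(-0.0872) = 0.58241.
Apparent dip = arctan|0.58241| = 30.22° (true dip is 37.6°, so apparent ≤ true as expected).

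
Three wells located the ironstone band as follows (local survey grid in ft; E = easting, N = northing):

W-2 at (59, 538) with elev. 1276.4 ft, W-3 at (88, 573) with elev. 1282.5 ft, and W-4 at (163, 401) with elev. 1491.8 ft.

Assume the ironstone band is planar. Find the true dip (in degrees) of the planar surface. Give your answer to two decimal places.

52.94°

Let the plane be z = a·E + b·N + c.
W-3−W-2: 29a + 35b = 6.1;  W-4−W-2: 104a − 137b = 215.4.
Solving gives a = 1.10005, b = −0.73719.
Gradient magnitude |∇z| = √(a² + b²) = √(1.21012 + 0.54344) = 1.32422.
True dip = arctan(1.32422) = 52.94°, dipping toward NW (azimuth ≈ 304°).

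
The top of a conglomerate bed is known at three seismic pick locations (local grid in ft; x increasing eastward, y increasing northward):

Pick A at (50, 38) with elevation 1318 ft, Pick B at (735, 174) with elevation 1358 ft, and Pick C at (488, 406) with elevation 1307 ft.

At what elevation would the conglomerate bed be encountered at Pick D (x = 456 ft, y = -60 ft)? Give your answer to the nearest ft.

1365 ft

Two edge vectors: Pick A→Pick B = (685, 136, 40), Pick A→Pick C = (438, 368, -11).
Normal n = (Pick A→Pick B) × (Pick A→Pick C) = (-16216, 25055, 192512).
So ∂z/∂x = −n_x/n_z = 0.08423 and ∂z/∂y = −n_y/n_z = −0.13015.
Intercept c from Pick A: 1318 − 4.21 + 4.95 = 1318.73.
At (456, -60): z = 38.4 + 7.8 + 1318.73 = 1365.0 ft.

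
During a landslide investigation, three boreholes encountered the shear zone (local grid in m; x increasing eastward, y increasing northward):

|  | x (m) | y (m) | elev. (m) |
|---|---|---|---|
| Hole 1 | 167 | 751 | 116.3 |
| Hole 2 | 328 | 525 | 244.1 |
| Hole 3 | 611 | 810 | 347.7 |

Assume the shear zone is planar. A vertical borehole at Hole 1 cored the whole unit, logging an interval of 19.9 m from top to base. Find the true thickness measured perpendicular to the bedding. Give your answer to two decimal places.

Two edge vectors: Hole 1→Hole 2 = (161, -226, 127.8), Hole 1→Hole 3 = (444, 59, 231.4).
Normal n = (Hole 1→Hole 2) × (Hole 1→Hole 3) = (-59836.6, 19487.8, 109843).
So ∂z/∂x = −n_x/n_z = 0.54475 and ∂z/∂y = −n_y/n_z = −0.17742.
|∇z| = √(a²+b²) = 0.57291, so dip δ = arctan(0.57291) = 29.81°.
True thickness = vertical thickness × cos δ = 19.9 × cos 29.81° = 17.27 m.

17.27 m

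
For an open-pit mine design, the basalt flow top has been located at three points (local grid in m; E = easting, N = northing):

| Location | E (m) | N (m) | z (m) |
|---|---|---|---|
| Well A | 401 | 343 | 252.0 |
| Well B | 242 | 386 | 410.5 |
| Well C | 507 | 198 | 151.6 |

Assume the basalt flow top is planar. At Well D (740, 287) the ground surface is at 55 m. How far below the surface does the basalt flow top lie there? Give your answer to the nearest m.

Let the plane be z = a·E + b·N + c.
Well B−Well A: −159a + 43b = 158.5;  Well C−Well A: 106a − 145b = −100.4.
Solving gives a = −1.00910, b = −0.04527.
Then c = 252 − a·401 − b·343 = 672.18.
At (740, 287): z_contact = −746.7 − 13.0 + 672.18 = -87.5 m.
Depth below ground = 55 − (-87.5) = 143 m.

143 m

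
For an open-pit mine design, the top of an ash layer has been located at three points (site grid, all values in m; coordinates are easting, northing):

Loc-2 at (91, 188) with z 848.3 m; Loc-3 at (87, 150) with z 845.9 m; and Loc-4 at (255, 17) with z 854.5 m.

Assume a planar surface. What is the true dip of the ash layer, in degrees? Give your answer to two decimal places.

6.14°

Let the plane be z = a·easting + b·northing + c.
Loc-3−Loc-2: −4a − 38b = −2.4;  Loc-4−Loc-2: 164a − 171b = 6.2.
Solving gives a = 0.09341, b = 0.05333.
Gradient magnitude |∇z| = √(a² + b²) = √(0.00872 + 0.00284) = 0.10756.
True dip = arctan(0.10756) = 6.14°, dipping toward WSW (azimuth ≈ 240°).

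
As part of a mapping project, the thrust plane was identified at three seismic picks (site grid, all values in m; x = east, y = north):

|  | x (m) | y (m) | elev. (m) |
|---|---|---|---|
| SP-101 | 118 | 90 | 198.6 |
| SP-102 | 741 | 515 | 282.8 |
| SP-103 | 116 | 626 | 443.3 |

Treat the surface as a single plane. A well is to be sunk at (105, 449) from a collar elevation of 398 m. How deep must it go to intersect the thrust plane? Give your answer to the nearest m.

Let the plane be z = a·x + b·y + c.
SP-102−SP-101: 623a + 425b = 84.2;  SP-103−SP-101: −2a + 536b = 244.7.
Solving gives a = −0.17584, b = 0.45587.
Then c = 198.6 − a·118 − b·90 = 178.32.
At (105, 449): z_contact = −18.5 + 204.7 + 178.32 = 364.5 m.
Depth below ground = 398 − 364.5 = 33 m.

33 m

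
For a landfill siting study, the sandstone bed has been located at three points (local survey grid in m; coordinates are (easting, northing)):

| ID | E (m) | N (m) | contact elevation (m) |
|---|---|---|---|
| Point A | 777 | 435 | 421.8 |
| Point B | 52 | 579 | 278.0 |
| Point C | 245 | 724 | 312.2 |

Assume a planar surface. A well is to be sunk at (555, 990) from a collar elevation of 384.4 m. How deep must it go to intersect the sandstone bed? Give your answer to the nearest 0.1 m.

Two edge vectors: Point A→Point B = (-725, 144, -143.8), Point A→Point C = (-532, 289, -109.6).
Normal n = (Point A→Point B) × (Point A→Point C) = (25775.8, -2958.4, -132917).
So ∂z/∂E = −n_x/n_z = 0.19392 and ∂z/∂N = −n_y/n_z = −0.02226.
Intercept c from Point A: 421.8 − 150.68 + 9.68 = 280.80.
At (555, 990): z_contact = 107.63 − 22.03 + 280.80 = 366.40 m.
Depth below ground = 384.4 − 366.40 = 18.0 m.

18.0 m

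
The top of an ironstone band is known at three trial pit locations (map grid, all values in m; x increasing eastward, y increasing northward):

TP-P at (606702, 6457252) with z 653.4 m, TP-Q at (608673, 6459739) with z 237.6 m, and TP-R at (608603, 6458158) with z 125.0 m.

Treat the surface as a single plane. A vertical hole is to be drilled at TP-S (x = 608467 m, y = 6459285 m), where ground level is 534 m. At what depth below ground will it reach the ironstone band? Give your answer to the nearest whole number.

270 m

Two edge vectors: TP-P→TP-Q = (1971, 2487, -415.8), TP-P→TP-R = (1901, 906, -528.4).
Normal n = (TP-P→TP-Q) × (TP-P→TP-R) = (-937416, 251040.6, -2942061).
So ∂z/∂x = −n_x/n_z = −0.31862562 and ∂z/∂y = −n_y/n_z = 0.08532814.
Intercept c from TP-P: 653.4 + 193310.80 − 550985.32 = −357021.12.
At (608467, 6459285): z_contact = −193873.2 + 551158.8 − 357021.12 = 264.5 m.
Depth below ground = 534 − 264.5 = 270 m.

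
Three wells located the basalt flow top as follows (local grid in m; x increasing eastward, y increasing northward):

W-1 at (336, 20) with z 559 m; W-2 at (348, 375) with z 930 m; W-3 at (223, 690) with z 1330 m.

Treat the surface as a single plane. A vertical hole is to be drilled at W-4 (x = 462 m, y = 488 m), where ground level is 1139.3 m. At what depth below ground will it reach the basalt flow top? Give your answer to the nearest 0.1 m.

Let the plane be z = a·x + b·y + c.
W-2−W-1: 12a + 355b = 371;  W-3−W-1: −113a + 670b = 771.
Solving gives a = −0.52196, b = 1.06271.
Then c = 559 − a·336 − b·20 = 713.12.
At (462, 488): z_contact = −241.15 + 518.60 + 713.12 = 990.58 m.
Depth below ground = 1139.3 − 990.58 = 148.7 m.

148.7 m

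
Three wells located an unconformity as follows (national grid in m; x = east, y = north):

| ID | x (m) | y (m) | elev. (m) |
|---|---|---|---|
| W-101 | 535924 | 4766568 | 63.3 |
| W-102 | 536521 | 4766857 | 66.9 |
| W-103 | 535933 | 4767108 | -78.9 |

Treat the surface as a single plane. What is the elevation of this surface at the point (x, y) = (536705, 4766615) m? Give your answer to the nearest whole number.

Two edge vectors: W-101→W-102 = (597, 289, 3.6), W-101→W-103 = (9, 540, -142.2).
Normal n = (W-101→W-102) × (W-101→W-103) = (-43039.8, 84925.8, 319779).
So ∂z/∂x = −n_x/n_z = 0.13459233 and ∂z/∂y = −n_y/n_z = −0.26557654.
Intercept c from W-101: 63.3 − 72131.26 + 1265888.63 = 1193820.67.
At (536705, 4766615): z = 72236.4 − 1265901.1 + 1193820.67 = 155.9 m.

156 m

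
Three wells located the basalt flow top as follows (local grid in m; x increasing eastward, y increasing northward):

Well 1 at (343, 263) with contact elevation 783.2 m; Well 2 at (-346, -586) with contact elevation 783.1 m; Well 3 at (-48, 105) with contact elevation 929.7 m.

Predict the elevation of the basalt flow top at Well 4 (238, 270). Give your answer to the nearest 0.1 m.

844.9 m

Let the plane be z = a·x + b·y + c.
Well 2−Well 1: −689a − 849b = −0.1;  Well 3−Well 1: −391a − 158b = 146.5.
Solving gives a = −0.55758, b = 0.45262.
Then c = 783.2 − a·343 − b·263 = 855.41.
At (238, 270): z = −132.7 + 122.2 + 855.41 = 844.9 m.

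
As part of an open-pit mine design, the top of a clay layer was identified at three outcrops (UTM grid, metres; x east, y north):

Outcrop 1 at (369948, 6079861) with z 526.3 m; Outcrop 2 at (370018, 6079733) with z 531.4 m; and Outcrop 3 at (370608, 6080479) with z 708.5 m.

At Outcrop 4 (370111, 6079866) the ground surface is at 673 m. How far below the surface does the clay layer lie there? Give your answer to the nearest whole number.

113 m

Let the plane be z = a·x + b·y + c.
Outcrop 2−Outcrop 1: 70a − 128b = 5.1;  Outcrop 3−Outcrop 1: 660a + 618b = 182.2.
Solving gives a = 0.20724440, b = 0.07349303.
Then c = 526.3 − a·369948 − b·6079861 = −522970.78.
At (370111, 6079866): z_contact = 76703.4 + 446827.8 − 522970.78 = 560.4 m.
Depth below ground = 673 − 560.4 = 113 m.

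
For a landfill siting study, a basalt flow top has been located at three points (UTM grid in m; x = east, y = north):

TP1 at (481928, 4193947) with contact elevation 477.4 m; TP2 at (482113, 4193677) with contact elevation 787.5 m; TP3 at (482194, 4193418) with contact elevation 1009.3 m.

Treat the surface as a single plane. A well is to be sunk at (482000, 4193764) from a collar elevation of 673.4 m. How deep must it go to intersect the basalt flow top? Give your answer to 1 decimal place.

27.7 m

Two edge vectors: TP1→TP2 = (185, -270, 310.1), TP1→TP3 = (266, -529, 531.9).
Normal n = (TP1→TP2) × (TP1→TP3) = (20429.9, -15914.9, -26045).
So ∂z/∂x = −n_x/n_z = 0.784407756 and ∂z/∂y = −n_y/n_z = −0.611053945.
Intercept c from TP1: 477.4 − 378028.06 + 2562727.86 = 2185177.20.
At (482000, 4193764): z_contact = 378084.54 − 2562616.04 + 2185177.20 = 645.70 m.
Depth below ground = 673.4 − 645.70 = 27.7 m.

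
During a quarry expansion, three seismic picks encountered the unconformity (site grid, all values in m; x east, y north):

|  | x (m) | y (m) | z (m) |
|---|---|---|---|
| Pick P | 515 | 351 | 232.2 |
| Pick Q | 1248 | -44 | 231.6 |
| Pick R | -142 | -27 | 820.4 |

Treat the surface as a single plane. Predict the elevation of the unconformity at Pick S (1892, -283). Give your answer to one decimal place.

Two edge vectors: Pick P→Pick Q = (733, -395, -0.6), Pick P→Pick R = (-657, -378, 588.2).
Normal n = (Pick P→Pick Q) × (Pick P→Pick R) = (-232565.8, -430756.4, -536589).
So ∂z/∂x = −n_x/n_z = −0.433415 and ∂z/∂y = −n_y/n_z = −0.802768.
Intercept c from Pick P: 232.2 + 223.21 + 281.77 = 737.18.
At (1892, -283): z = −820.0 + 227.2 + 737.18 = 144.3 m.

144.3 m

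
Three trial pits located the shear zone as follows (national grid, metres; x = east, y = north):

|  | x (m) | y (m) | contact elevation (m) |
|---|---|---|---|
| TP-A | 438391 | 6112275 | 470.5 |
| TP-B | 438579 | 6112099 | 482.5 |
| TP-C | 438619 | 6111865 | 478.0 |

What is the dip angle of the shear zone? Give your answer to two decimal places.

Two edge vectors: TP-A→TP-B = (188, -176, 12), TP-A→TP-C = (228, -410, 7.5).
Normal n = (TP-A→TP-B) × (TP-A→TP-C) = (3600, 1326, -36952).
So ∂z/∂x = −n_x/n_z = 0.09742 and ∂z/∂y = −n_y/n_z = 0.03588.
Gradient magnitude |∇z| = √(a² + b²) = √(0.00949 + 0.00129) = 0.10382.
True dip = arctan(0.10382) = 5.93°, dipping toward WSW (azimuth ≈ 250°).

5.93°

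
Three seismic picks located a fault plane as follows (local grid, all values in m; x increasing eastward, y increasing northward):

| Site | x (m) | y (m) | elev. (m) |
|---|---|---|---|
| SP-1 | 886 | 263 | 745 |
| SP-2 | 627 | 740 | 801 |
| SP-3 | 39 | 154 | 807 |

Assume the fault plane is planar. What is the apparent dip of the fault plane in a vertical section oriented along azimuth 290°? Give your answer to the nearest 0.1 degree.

Two edge vectors: SP-1→SP-2 = (-259, 477, 56), SP-1→SP-3 = (-847, -109, 62).
Normal n = (SP-1→SP-2) × (SP-1→SP-3) = (35678, -31374, 432250).
So ∂z/∂x = −n_x/n_z = −0.08254 and ∂z/∂y = −n_y/n_z = 0.07258.
Unit vector along 290° is (sin 290°, cos 290°) = (-0.9397, 0.3420).
Slope in that direction = a·(-0.9397) + b·(0.3420) = 0.10239.
Apparent dip = arctan|0.10239| = 5.8° (true dip is 6.3°, so apparent ≤ true as expected).

5.8°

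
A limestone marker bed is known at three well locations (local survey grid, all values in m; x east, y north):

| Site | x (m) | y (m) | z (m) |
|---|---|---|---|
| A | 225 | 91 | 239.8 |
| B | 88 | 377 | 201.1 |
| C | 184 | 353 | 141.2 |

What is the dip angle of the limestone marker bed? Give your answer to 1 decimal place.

41.8°

Let the plane be z = a·x + b·y + c.
B−A: −137a + 286b = −38.7;  C−A: −41a + 262b = −98.6.
Solving gives a = −0.74728, b = −0.49328.
Gradient magnitude |∇z| = √(a² + b²) = √(0.55842 + 0.24332) = 0.89540.
True dip = arctan(0.89540) = 41.8°, dipping toward ENE (azimuth ≈ 057°).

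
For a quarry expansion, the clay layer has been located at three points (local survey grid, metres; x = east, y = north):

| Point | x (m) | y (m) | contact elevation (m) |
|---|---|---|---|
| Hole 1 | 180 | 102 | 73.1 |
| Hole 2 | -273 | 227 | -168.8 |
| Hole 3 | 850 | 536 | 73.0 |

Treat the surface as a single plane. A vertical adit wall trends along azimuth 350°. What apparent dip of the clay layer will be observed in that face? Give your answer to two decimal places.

Two edge vectors: Hole 1→Hole 2 = (-453, 125, -241.9), Hole 1→Hole 3 = (670, 434, -0.1).
Normal n = (Hole 1→Hole 2) × (Hole 1→Hole 3) = (104972.1, -162118.3, -280352).
So ∂z/∂x = −n_x/n_z = 0.37443 and ∂z/∂y = −n_y/n_z = −0.57827.
Unit vector along 350° is (sin 350°, cos 350°) = (-0.1736, 0.9848).
Slope in that direction = a·(-0.1736) + b·(0.9848) = −0.63450.
Apparent dip = arctan|0.63450| = 32.40° (true dip is 34.6°, so apparent ≤ true as expected).

32.40°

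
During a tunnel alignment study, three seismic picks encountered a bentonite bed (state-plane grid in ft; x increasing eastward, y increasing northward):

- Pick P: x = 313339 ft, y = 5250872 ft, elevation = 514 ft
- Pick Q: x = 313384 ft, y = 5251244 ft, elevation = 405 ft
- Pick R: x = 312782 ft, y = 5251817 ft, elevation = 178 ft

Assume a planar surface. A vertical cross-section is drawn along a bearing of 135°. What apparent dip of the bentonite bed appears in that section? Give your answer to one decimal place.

Let the plane be z = a·x + b·y + c.
Pick Q−Pick P: 45a + 372b = −109;  Pick R−Pick P: −557a + 945b = −336.
Solving gives a = 0.08804, b = −0.30366.
Unit vector along 135° is (sin 135°, cos 135°) = (0.7071, -0.7071).
Slope in that direction = a·(0.7071) + b·(-0.7071) = 0.27698.
Apparent dip = arctan|0.27698| = 15.5° (true dip is 17.5°, so apparent ≤ true as expected).

15.5°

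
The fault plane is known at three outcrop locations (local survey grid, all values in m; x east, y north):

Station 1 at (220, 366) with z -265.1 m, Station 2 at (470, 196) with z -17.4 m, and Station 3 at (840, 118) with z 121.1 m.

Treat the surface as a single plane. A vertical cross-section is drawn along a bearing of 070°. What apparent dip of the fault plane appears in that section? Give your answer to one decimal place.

19.7°

Two edge vectors: Station 1→Station 2 = (250, -170, 247.7), Station 1→Station 3 = (620, -248, 386.2).
Normal n = (Station 1→Station 2) × (Station 1→Station 3) = (-4224.4, 57024, 43400).
So ∂z/∂x = −n_x/n_z = 0.09734 and ∂z/∂y = −n_y/n_z = −1.31392.
Unit vector along 070° is (sin 70°, cos 70°) = (0.9397, 0.3420).
Slope in that direction = a·(0.9397) + b·(0.3420) = −0.35792.
Apparent dip = arctan|0.35792| = 19.7° (true dip is 52.8°, so apparent ≤ true as expected).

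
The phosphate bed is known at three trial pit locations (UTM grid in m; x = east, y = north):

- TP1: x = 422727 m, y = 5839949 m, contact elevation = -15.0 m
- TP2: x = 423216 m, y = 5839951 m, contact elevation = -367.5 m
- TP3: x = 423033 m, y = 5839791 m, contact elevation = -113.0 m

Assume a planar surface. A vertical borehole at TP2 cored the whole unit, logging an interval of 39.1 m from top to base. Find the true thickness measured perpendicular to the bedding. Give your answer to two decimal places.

26.93 m

Two edge vectors: TP1→TP2 = (489, 2, -352.5), TP1→TP3 = (306, -158, -98).
Normal n = (TP1→TP2) × (TP1→TP3) = (-55891, -59943, -77874).
So ∂z/∂x = −n_x/n_z = −0.71771 and ∂z/∂y = −n_y/n_z = −0.76974.
|∇z| = √(a²+b²) = 1.05243, so dip δ = arctan(1.05243) = 46.46°.
True thickness = vertical thickness × cos δ = 39.1 × cos 46.46° = 26.93 m.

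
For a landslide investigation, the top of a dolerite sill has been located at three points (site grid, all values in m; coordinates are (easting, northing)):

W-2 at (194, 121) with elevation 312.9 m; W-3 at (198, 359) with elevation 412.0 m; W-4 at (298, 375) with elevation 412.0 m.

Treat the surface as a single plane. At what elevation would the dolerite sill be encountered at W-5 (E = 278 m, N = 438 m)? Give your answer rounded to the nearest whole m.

Two edge vectors: W-2→W-3 = (4, 238, 99.1), W-2→W-4 = (104, 254, 99.1).
Normal n = (W-2→W-3) × (W-2→W-4) = (-1585.6, 9910, -23736).
So ∂z/∂E = −n_x/n_z = −0.06680 and ∂z/∂N = −n_y/n_z = 0.41751.
Intercept c from W-2: 312.9 + 12.96 − 50.52 = 275.34.
At (278, 438): z = −18.6 + 182.9 + 275.34 = 439.6 m.

440 m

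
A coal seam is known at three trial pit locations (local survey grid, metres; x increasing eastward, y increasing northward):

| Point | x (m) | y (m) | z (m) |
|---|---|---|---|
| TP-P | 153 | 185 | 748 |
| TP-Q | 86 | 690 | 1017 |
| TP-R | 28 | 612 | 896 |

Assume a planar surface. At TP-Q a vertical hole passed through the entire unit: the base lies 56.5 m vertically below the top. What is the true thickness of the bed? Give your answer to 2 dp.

Two edge vectors: TP-P→TP-Q = (-67, 505, 269), TP-P→TP-R = (-125, 427, 148).
Normal n = (TP-P→TP-Q) × (TP-P→TP-R) = (-40123, -23709, 34516).
So ∂z/∂x = −n_x/n_z = 1.16245 and ∂z/∂y = −n_y/n_z = 0.68690.
|∇z| = √(a²+b²) = 1.35023, so dip δ = arctan(1.35023) = 53.48°.
True thickness = vertical thickness × cos δ = 56.5 × cos 53.48° = 33.63 m.

33.63 m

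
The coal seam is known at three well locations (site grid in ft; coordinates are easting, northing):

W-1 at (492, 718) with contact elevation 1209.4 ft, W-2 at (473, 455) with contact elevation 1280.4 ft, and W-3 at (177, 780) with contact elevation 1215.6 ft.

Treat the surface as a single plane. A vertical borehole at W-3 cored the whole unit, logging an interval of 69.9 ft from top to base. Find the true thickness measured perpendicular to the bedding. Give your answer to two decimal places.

Let the plane be z = a·easting + b·northing + c.
W-2−W-1: −19a − 263b = 71;  W-3−W-1: −315a + 62b = 6.2.
Solving gives a = −0.07180, b = −0.26478.
|∇z| = √(a²+b²) = 0.27434, so dip δ = arctan(0.27434) = 15.34°.
True thickness = vertical thickness × cos δ = 69.9 × cos 15.34° = 67.41 ft.

67.41 ft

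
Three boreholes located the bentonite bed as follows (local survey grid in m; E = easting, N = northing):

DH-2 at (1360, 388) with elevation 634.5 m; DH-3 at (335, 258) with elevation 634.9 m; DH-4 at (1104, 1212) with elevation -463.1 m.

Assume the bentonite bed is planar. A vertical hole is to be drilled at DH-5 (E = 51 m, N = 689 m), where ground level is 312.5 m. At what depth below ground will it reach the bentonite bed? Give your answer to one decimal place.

Two edge vectors: DH-2→DH-3 = (-1025, -130, 0.4), DH-2→DH-4 = (-256, 824, -1097.6).
Normal n = (DH-2→DH-3) × (DH-2→DH-4) = (142358.4, -1125142.4, -877880).
So ∂z/∂E = −n_x/n_z = 0.162162 and ∂z/∂N = −n_y/n_z = −1.281659.
Intercept c from DH-2: 634.5 − 220.54 + 497.28 = 911.24.
At (51, 689): z_contact = 8.27 − 883.06 + 911.24 = 36.45 m.
Depth below ground = 312.5 − 36.45 = 276.0 m.

276.0 m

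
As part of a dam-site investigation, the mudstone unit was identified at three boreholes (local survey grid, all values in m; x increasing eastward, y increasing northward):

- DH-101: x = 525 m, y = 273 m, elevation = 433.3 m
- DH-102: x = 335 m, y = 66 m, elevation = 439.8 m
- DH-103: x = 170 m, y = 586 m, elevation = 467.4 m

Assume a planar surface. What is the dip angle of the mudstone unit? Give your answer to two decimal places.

Let the plane be z = a·x + b·y + c.
DH-102−DH-101: −190a − 207b = 6.5;  DH-103−DH-101: −355a + 313b = 34.1.
Solving gives a = −0.06839, b = 0.03138.
Gradient magnitude |∇z| = √(a² + b²) = √(0.00468 + 0.00098) = 0.07525.
True dip = arctan(0.07525) = 4.30°, dipping toward ESE (azimuth ≈ 115°).

4.30°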